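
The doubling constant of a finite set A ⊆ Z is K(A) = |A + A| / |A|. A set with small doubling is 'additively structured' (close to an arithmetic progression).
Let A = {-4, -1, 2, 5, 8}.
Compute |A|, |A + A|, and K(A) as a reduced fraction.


|A| = 5.
Compute A + A by enumerating all 25 pairs.
A + A = {-8, -5, -2, 1, 4, 7, 10, 13, 16}, so |A + A| = 9.
K = |A + A| / |A| = 9/5 (already in lowest terms) ≈ 1.8000.
Reference: AP of size 5 gives K = 9/5 ≈ 1.8000; a fully generic set of size 5 gives K ≈ 3.0000.

|A| = 5, |A + A| = 9, K = 9/5.


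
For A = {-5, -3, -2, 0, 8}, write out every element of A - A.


A - A = {a - a' : a, a' ∈ A}.
Compute a - a' for each ordered pair (a, a'):
a = -5: -5--5=0, -5--3=-2, -5--2=-3, -5-0=-5, -5-8=-13
a = -3: -3--5=2, -3--3=0, -3--2=-1, -3-0=-3, -3-8=-11
a = -2: -2--5=3, -2--3=1, -2--2=0, -2-0=-2, -2-8=-10
a = 0: 0--5=5, 0--3=3, 0--2=2, 0-0=0, 0-8=-8
a = 8: 8--5=13, 8--3=11, 8--2=10, 8-0=8, 8-8=0
Collecting distinct values (and noting 0 appears from a-a):
A - A = {-13, -11, -10, -8, -5, -3, -2, -1, 0, 1, 2, 3, 5, 8, 10, 11, 13}
|A - A| = 17

A - A = {-13, -11, -10, -8, -5, -3, -2, -1, 0, 1, 2, 3, 5, 8, 10, 11, 13}


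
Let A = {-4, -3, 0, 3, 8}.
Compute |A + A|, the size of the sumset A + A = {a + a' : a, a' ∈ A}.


A + A = {a + a' : a, a' ∈ A}; |A| = 5.
General bounds: 2|A| - 1 ≤ |A + A| ≤ |A|(|A|+1)/2, i.e. 9 ≤ |A + A| ≤ 15.
Lower bound 2|A|-1 is attained iff A is an arithmetic progression.
Enumerate sums a + a' for a ≤ a' (symmetric, so this suffices):
a = -4: -4+-4=-8, -4+-3=-7, -4+0=-4, -4+3=-1, -4+8=4
a = -3: -3+-3=-6, -3+0=-3, -3+3=0, -3+8=5
a = 0: 0+0=0, 0+3=3, 0+8=8
a = 3: 3+3=6, 3+8=11
a = 8: 8+8=16
Distinct sums: {-8, -7, -6, -4, -3, -1, 0, 3, 4, 5, 6, 8, 11, 16}
|A + A| = 14

|A + A| = 14


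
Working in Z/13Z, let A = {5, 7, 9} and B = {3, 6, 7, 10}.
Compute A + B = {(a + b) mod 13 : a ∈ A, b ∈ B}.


Work in Z/13Z: reduce every sum a + b modulo 13.
Enumerate all 12 pairs:
a = 5: 5+3=8, 5+6=11, 5+7=12, 5+10=2
a = 7: 7+3=10, 7+6=0, 7+7=1, 7+10=4
a = 9: 9+3=12, 9+6=2, 9+7=3, 9+10=6
Distinct residues collected: {0, 1, 2, 3, 4, 6, 8, 10, 11, 12}
|A + B| = 10 (out of 13 total residues).

A + B = {0, 1, 2, 3, 4, 6, 8, 10, 11, 12}


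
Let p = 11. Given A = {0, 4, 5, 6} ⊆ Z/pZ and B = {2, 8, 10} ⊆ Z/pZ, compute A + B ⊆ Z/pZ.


Work in Z/11Z: reduce every sum a + b modulo 11.
Enumerate all 12 pairs:
a = 0: 0+2=2, 0+8=8, 0+10=10
a = 4: 4+2=6, 4+8=1, 4+10=3
a = 5: 5+2=7, 5+8=2, 5+10=4
a = 6: 6+2=8, 6+8=3, 6+10=5
Distinct residues collected: {1, 2, 3, 4, 5, 6, 7, 8, 10}
|A + B| = 9 (out of 11 total residues).

A + B = {1, 2, 3, 4, 5, 6, 7, 8, 10}


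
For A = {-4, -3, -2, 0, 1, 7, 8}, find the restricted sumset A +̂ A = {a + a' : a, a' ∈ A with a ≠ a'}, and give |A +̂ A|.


Restricted sumset: A +̂ A = {a + a' : a ∈ A, a' ∈ A, a ≠ a'}.
Equivalently, take A + A and drop any sum 2a that is achievable ONLY as a + a for a ∈ A (i.e. sums representable only with equal summands).
Enumerate pairs (a, a') with a < a' (symmetric, so each unordered pair gives one sum; this covers all a ≠ a'):
  -4 + -3 = -7
  -4 + -2 = -6
  -4 + 0 = -4
  -4 + 1 = -3
  -4 + 7 = 3
  -4 + 8 = 4
  -3 + -2 = -5
  -3 + 0 = -3
  -3 + 1 = -2
  -3 + 7 = 4
  -3 + 8 = 5
  -2 + 0 = -2
  -2 + 1 = -1
  -2 + 7 = 5
  -2 + 8 = 6
  0 + 1 = 1
  0 + 7 = 7
  0 + 8 = 8
  1 + 7 = 8
  1 + 8 = 9
  7 + 8 = 15
Collected distinct sums: {-7, -6, -5, -4, -3, -2, -1, 1, 3, 4, 5, 6, 7, 8, 9, 15}
|A +̂ A| = 16
(Reference bound: |A +̂ A| ≥ 2|A| - 3 for |A| ≥ 2, with |A| = 7 giving ≥ 11.)

|A +̂ A| = 16


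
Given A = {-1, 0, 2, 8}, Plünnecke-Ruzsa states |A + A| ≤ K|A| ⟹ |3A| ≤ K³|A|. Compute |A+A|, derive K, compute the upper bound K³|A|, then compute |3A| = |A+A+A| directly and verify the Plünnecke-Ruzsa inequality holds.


|A| = 4.
Step 1: Compute A + A by enumerating all 16 pairs.
A + A = {-2, -1, 0, 1, 2, 4, 7, 8, 10, 16}, so |A + A| = 10.
Step 2: Doubling constant K = |A + A|/|A| = 10/4 = 10/4 ≈ 2.5000.
Step 3: Plünnecke-Ruzsa gives |3A| ≤ K³·|A| = (2.5000)³ · 4 ≈ 62.5000.
Step 4: Compute 3A = A + A + A directly by enumerating all triples (a,b,c) ∈ A³; |3A| = 18.
Step 5: Check 18 ≤ 62.5000? Yes ✓.

K = 10/4, Plünnecke-Ruzsa bound K³|A| ≈ 62.5000, |3A| = 18, inequality holds.


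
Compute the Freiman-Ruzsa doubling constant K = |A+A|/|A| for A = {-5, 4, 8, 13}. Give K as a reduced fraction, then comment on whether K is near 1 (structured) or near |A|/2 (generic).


|A| = 4.
Compute A + A by enumerating all 16 pairs.
A + A = {-10, -1, 3, 8, 12, 16, 17, 21, 26}, so |A + A| = 9.
K = |A + A| / |A| = 9/4 (already in lowest terms) ≈ 2.2500.
Reference: AP of size 4 gives K = 7/4 ≈ 1.7500; a fully generic set of size 4 gives K ≈ 2.5000.

|A| = 4, |A + A| = 9, K = 9/4.


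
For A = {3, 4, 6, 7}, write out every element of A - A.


A - A = {a - a' : a, a' ∈ A}.
Compute a - a' for each ordered pair (a, a'):
a = 3: 3-3=0, 3-4=-1, 3-6=-3, 3-7=-4
a = 4: 4-3=1, 4-4=0, 4-6=-2, 4-7=-3
a = 6: 6-3=3, 6-4=2, 6-6=0, 6-7=-1
a = 7: 7-3=4, 7-4=3, 7-6=1, 7-7=0
Collecting distinct values (and noting 0 appears from a-a):
A - A = {-4, -3, -2, -1, 0, 1, 2, 3, 4}
|A - A| = 9

A - A = {-4, -3, -2, -1, 0, 1, 2, 3, 4}


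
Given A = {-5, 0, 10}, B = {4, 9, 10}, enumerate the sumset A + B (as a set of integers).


A + B = {a + b : a ∈ A, b ∈ B}.
Enumerate all |A|·|B| = 3·3 = 9 pairs (a, b) and collect distinct sums.
a = -5: -5+4=-1, -5+9=4, -5+10=5
a = 0: 0+4=4, 0+9=9, 0+10=10
a = 10: 10+4=14, 10+9=19, 10+10=20
Collecting distinct sums: A + B = {-1, 4, 5, 9, 10, 14, 19, 20}
|A + B| = 8

A + B = {-1, 4, 5, 9, 10, 14, 19, 20}


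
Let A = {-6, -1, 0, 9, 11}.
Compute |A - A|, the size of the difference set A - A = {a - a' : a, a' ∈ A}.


A - A = {a - a' : a, a' ∈ A}; |A| = 5.
Bounds: 2|A|-1 ≤ |A - A| ≤ |A|² - |A| + 1, i.e. 9 ≤ |A - A| ≤ 21.
Note: 0 ∈ A - A always (from a - a). The set is symmetric: if d ∈ A - A then -d ∈ A - A.
Enumerate nonzero differences d = a - a' with a > a' (then include -d):
Positive differences: {1, 2, 5, 6, 9, 10, 11, 12, 15, 17}
Full difference set: {0} ∪ (positive diffs) ∪ (negative diffs).
|A - A| = 1 + 2·10 = 21 (matches direct enumeration: 21).

|A - A| = 21


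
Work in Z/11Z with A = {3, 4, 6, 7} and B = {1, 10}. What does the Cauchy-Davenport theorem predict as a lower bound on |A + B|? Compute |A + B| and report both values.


Cauchy-Davenport: |A + B| ≥ min(p, |A| + |B| - 1) for A, B nonempty in Z/pZ.
|A| = 4, |B| = 2, p = 11.
CD lower bound = min(11, 4 + 2 - 1) = min(11, 5) = 5.
Compute A + B mod 11 directly:
a = 3: 3+1=4, 3+10=2
a = 4: 4+1=5, 4+10=3
a = 6: 6+1=7, 6+10=5
a = 7: 7+1=8, 7+10=6
A + B = {2, 3, 4, 5, 6, 7, 8}, so |A + B| = 7.
Verify: 7 ≥ 5? Yes ✓.

CD lower bound = 5, actual |A + B| = 7.


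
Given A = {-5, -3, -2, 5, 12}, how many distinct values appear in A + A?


A + A = {a + a' : a, a' ∈ A}; |A| = 5.
General bounds: 2|A| - 1 ≤ |A + A| ≤ |A|(|A|+1)/2, i.e. 9 ≤ |A + A| ≤ 15.
Lower bound 2|A|-1 is attained iff A is an arithmetic progression.
Enumerate sums a + a' for a ≤ a' (symmetric, so this suffices):
a = -5: -5+-5=-10, -5+-3=-8, -5+-2=-7, -5+5=0, -5+12=7
a = -3: -3+-3=-6, -3+-2=-5, -3+5=2, -3+12=9
a = -2: -2+-2=-4, -2+5=3, -2+12=10
a = 5: 5+5=10, 5+12=17
a = 12: 12+12=24
Distinct sums: {-10, -8, -7, -6, -5, -4, 0, 2, 3, 7, 9, 10, 17, 24}
|A + A| = 14

|A + A| = 14


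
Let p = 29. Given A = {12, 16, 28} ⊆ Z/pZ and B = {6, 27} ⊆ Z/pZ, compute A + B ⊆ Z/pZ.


Work in Z/29Z: reduce every sum a + b modulo 29.
Enumerate all 6 pairs:
a = 12: 12+6=18, 12+27=10
a = 16: 16+6=22, 16+27=14
a = 28: 28+6=5, 28+27=26
Distinct residues collected: {5, 10, 14, 18, 22, 26}
|A + B| = 6 (out of 29 total residues).

A + B = {5, 10, 14, 18, 22, 26}


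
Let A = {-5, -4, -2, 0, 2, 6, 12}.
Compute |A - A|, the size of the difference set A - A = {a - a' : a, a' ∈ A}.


A - A = {a - a' : a, a' ∈ A}; |A| = 7.
Bounds: 2|A|-1 ≤ |A - A| ≤ |A|² - |A| + 1, i.e. 13 ≤ |A - A| ≤ 43.
Note: 0 ∈ A - A always (from a - a). The set is symmetric: if d ∈ A - A then -d ∈ A - A.
Enumerate nonzero differences d = a - a' with a > a' (then include -d):
Positive differences: {1, 2, 3, 4, 5, 6, 7, 8, 10, 11, 12, 14, 16, 17}
Full difference set: {0} ∪ (positive diffs) ∪ (negative diffs).
|A - A| = 1 + 2·14 = 29 (matches direct enumeration: 29).

|A - A| = 29


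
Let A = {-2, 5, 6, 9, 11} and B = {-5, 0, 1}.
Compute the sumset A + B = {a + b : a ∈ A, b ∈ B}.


A + B = {a + b : a ∈ A, b ∈ B}.
Enumerate all |A|·|B| = 5·3 = 15 pairs (a, b) and collect distinct sums.
a = -2: -2+-5=-7, -2+0=-2, -2+1=-1
a = 5: 5+-5=0, 5+0=5, 5+1=6
a = 6: 6+-5=1, 6+0=6, 6+1=7
a = 9: 9+-5=4, 9+0=9, 9+1=10
a = 11: 11+-5=6, 11+0=11, 11+1=12
Collecting distinct sums: A + B = {-7, -2, -1, 0, 1, 4, 5, 6, 7, 9, 10, 11, 12}
|A + B| = 13

A + B = {-7, -2, -1, 0, 1, 4, 5, 6, 7, 9, 10, 11, 12}


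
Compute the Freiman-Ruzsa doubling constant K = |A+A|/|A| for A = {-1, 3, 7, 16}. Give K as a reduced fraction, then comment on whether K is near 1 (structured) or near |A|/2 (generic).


|A| = 4.
Compute A + A by enumerating all 16 pairs.
A + A = {-2, 2, 6, 10, 14, 15, 19, 23, 32}, so |A + A| = 9.
K = |A + A| / |A| = 9/4 (already in lowest terms) ≈ 2.2500.
Reference: AP of size 4 gives K = 7/4 ≈ 1.7500; a fully generic set of size 4 gives K ≈ 2.5000.

|A| = 4, |A + A| = 9, K = 9/4.


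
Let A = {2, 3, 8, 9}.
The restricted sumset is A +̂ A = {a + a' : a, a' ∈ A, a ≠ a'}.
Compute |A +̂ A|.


Restricted sumset: A +̂ A = {a + a' : a ∈ A, a' ∈ A, a ≠ a'}.
Equivalently, take A + A and drop any sum 2a that is achievable ONLY as a + a for a ∈ A (i.e. sums representable only with equal summands).
Enumerate pairs (a, a') with a < a' (symmetric, so each unordered pair gives one sum; this covers all a ≠ a'):
  2 + 3 = 5
  2 + 8 = 10
  2 + 9 = 11
  3 + 8 = 11
  3 + 9 = 12
  8 + 9 = 17
Collected distinct sums: {5, 10, 11, 12, 17}
|A +̂ A| = 5
(Reference bound: |A +̂ A| ≥ 2|A| - 3 for |A| ≥ 2, with |A| = 4 giving ≥ 5.)

|A +̂ A| = 5


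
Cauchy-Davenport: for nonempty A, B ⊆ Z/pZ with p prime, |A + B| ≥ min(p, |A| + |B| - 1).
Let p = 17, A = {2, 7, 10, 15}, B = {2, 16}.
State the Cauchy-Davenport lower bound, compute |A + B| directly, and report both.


Cauchy-Davenport: |A + B| ≥ min(p, |A| + |B| - 1) for A, B nonempty in Z/pZ.
|A| = 4, |B| = 2, p = 17.
CD lower bound = min(17, 4 + 2 - 1) = min(17, 5) = 5.
Compute A + B mod 17 directly:
a = 2: 2+2=4, 2+16=1
a = 7: 7+2=9, 7+16=6
a = 10: 10+2=12, 10+16=9
a = 15: 15+2=0, 15+16=14
A + B = {0, 1, 4, 6, 9, 12, 14}, so |A + B| = 7.
Verify: 7 ≥ 5? Yes ✓.

CD lower bound = 5, actual |A + B| = 7.


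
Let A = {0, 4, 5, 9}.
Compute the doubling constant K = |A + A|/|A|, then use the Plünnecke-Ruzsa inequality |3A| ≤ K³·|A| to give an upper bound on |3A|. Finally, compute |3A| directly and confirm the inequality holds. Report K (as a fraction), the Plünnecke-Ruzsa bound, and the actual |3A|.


|A| = 4.
Step 1: Compute A + A by enumerating all 16 pairs.
A + A = {0, 4, 5, 8, 9, 10, 13, 14, 18}, so |A + A| = 9.
Step 2: Doubling constant K = |A + A|/|A| = 9/4 = 9/4 ≈ 2.2500.
Step 3: Plünnecke-Ruzsa gives |3A| ≤ K³·|A| = (2.2500)³ · 4 ≈ 45.5625.
Step 4: Compute 3A = A + A + A directly by enumerating all triples (a,b,c) ∈ A³; |3A| = 16.
Step 5: Check 16 ≤ 45.5625? Yes ✓.

K = 9/4, Plünnecke-Ruzsa bound K³|A| ≈ 45.5625, |3A| = 16, inequality holds.


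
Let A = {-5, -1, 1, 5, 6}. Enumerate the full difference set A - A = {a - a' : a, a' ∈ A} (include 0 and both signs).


A - A = {a - a' : a, a' ∈ A}.
Compute a - a' for each ordered pair (a, a'):
a = -5: -5--5=0, -5--1=-4, -5-1=-6, -5-5=-10, -5-6=-11
a = -1: -1--5=4, -1--1=0, -1-1=-2, -1-5=-6, -1-6=-7
a = 1: 1--5=6, 1--1=2, 1-1=0, 1-5=-4, 1-6=-5
a = 5: 5--5=10, 5--1=6, 5-1=4, 5-5=0, 5-6=-1
a = 6: 6--5=11, 6--1=7, 6-1=5, 6-5=1, 6-6=0
Collecting distinct values (and noting 0 appears from a-a):
A - A = {-11, -10, -7, -6, -5, -4, -2, -1, 0, 1, 2, 4, 5, 6, 7, 10, 11}
|A - A| = 17

A - A = {-11, -10, -7, -6, -5, -4, -2, -1, 0, 1, 2, 4, 5, 6, 7, 10, 11}


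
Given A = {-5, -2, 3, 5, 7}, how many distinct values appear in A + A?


A + A = {a + a' : a, a' ∈ A}; |A| = 5.
General bounds: 2|A| - 1 ≤ |A + A| ≤ |A|(|A|+1)/2, i.e. 9 ≤ |A + A| ≤ 15.
Lower bound 2|A|-1 is attained iff A is an arithmetic progression.
Enumerate sums a + a' for a ≤ a' (symmetric, so this suffices):
a = -5: -5+-5=-10, -5+-2=-7, -5+3=-2, -5+5=0, -5+7=2
a = -2: -2+-2=-4, -2+3=1, -2+5=3, -2+7=5
a = 3: 3+3=6, 3+5=8, 3+7=10
a = 5: 5+5=10, 5+7=12
a = 7: 7+7=14
Distinct sums: {-10, -7, -4, -2, 0, 1, 2, 3, 5, 6, 8, 10, 12, 14}
|A + A| = 14

|A + A| = 14


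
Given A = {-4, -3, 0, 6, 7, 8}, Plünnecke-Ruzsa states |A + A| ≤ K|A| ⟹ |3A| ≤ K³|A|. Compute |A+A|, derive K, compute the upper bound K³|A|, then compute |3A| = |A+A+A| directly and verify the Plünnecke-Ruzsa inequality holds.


|A| = 6.
Step 1: Compute A + A by enumerating all 36 pairs.
A + A = {-8, -7, -6, -4, -3, 0, 2, 3, 4, 5, 6, 7, 8, 12, 13, 14, 15, 16}, so |A + A| = 18.
Step 2: Doubling constant K = |A + A|/|A| = 18/6 = 18/6 ≈ 3.0000.
Step 3: Plünnecke-Ruzsa gives |3A| ≤ K³·|A| = (3.0000)³ · 6 ≈ 162.0000.
Step 4: Compute 3A = A + A + A directly by enumerating all triples (a,b,c) ∈ A³; |3A| = 35.
Step 5: Check 35 ≤ 162.0000? Yes ✓.

K = 18/6, Plünnecke-Ruzsa bound K³|A| ≈ 162.0000, |3A| = 35, inequality holds.


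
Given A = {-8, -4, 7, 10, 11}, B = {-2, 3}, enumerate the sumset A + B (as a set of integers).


A + B = {a + b : a ∈ A, b ∈ B}.
Enumerate all |A|·|B| = 5·2 = 10 pairs (a, b) and collect distinct sums.
a = -8: -8+-2=-10, -8+3=-5
a = -4: -4+-2=-6, -4+3=-1
a = 7: 7+-2=5, 7+3=10
a = 10: 10+-2=8, 10+3=13
a = 11: 11+-2=9, 11+3=14
Collecting distinct sums: A + B = {-10, -6, -5, -1, 5, 8, 9, 10, 13, 14}
|A + B| = 10

A + B = {-10, -6, -5, -1, 5, 8, 9, 10, 13, 14}


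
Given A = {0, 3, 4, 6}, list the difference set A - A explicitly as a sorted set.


A - A = {a - a' : a, a' ∈ A}.
Compute a - a' for each ordered pair (a, a'):
a = 0: 0-0=0, 0-3=-3, 0-4=-4, 0-6=-6
a = 3: 3-0=3, 3-3=0, 3-4=-1, 3-6=-3
a = 4: 4-0=4, 4-3=1, 4-4=0, 4-6=-2
a = 6: 6-0=6, 6-3=3, 6-4=2, 6-6=0
Collecting distinct values (and noting 0 appears from a-a):
A - A = {-6, -4, -3, -2, -1, 0, 1, 2, 3, 4, 6}
|A - A| = 11

A - A = {-6, -4, -3, -2, -1, 0, 1, 2, 3, 4, 6}


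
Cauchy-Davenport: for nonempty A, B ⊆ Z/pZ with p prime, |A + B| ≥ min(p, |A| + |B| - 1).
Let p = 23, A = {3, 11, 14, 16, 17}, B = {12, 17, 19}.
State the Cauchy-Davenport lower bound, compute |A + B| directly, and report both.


Cauchy-Davenport: |A + B| ≥ min(p, |A| + |B| - 1) for A, B nonempty in Z/pZ.
|A| = 5, |B| = 3, p = 23.
CD lower bound = min(23, 5 + 3 - 1) = min(23, 7) = 7.
Compute A + B mod 23 directly:
a = 3: 3+12=15, 3+17=20, 3+19=22
a = 11: 11+12=0, 11+17=5, 11+19=7
a = 14: 14+12=3, 14+17=8, 14+19=10
a = 16: 16+12=5, 16+17=10, 16+19=12
a = 17: 17+12=6, 17+17=11, 17+19=13
A + B = {0, 3, 5, 6, 7, 8, 10, 11, 12, 13, 15, 20, 22}, so |A + B| = 13.
Verify: 13 ≥ 7? Yes ✓.

CD lower bound = 7, actual |A + B| = 13.


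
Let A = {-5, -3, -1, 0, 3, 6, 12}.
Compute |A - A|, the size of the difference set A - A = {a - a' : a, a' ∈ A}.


A - A = {a - a' : a, a' ∈ A}; |A| = 7.
Bounds: 2|A|-1 ≤ |A - A| ≤ |A|² - |A| + 1, i.e. 13 ≤ |A - A| ≤ 43.
Note: 0 ∈ A - A always (from a - a). The set is symmetric: if d ∈ A - A then -d ∈ A - A.
Enumerate nonzero differences d = a - a' with a > a' (then include -d):
Positive differences: {1, 2, 3, 4, 5, 6, 7, 8, 9, 11, 12, 13, 15, 17}
Full difference set: {0} ∪ (positive diffs) ∪ (negative diffs).
|A - A| = 1 + 2·14 = 29 (matches direct enumeration: 29).

|A - A| = 29


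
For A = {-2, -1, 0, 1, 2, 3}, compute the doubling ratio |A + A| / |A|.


|A| = 6.
Compute A + A by enumerating all 36 pairs.
A + A = {-4, -3, -2, -1, 0, 1, 2, 3, 4, 5, 6}, so |A + A| = 11.
K = |A + A| / |A| = 11/6 (already in lowest terms) ≈ 1.8333.
Reference: AP of size 6 gives K = 11/6 ≈ 1.8333; a fully generic set of size 6 gives K ≈ 3.5000.

|A| = 6, |A + A| = 11, K = 11/6.


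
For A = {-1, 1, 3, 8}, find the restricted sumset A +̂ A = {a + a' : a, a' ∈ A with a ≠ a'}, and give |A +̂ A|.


Restricted sumset: A +̂ A = {a + a' : a ∈ A, a' ∈ A, a ≠ a'}.
Equivalently, take A + A and drop any sum 2a that is achievable ONLY as a + a for a ∈ A (i.e. sums representable only with equal summands).
Enumerate pairs (a, a') with a < a' (symmetric, so each unordered pair gives one sum; this covers all a ≠ a'):
  -1 + 1 = 0
  -1 + 3 = 2
  -1 + 8 = 7
  1 + 3 = 4
  1 + 8 = 9
  3 + 8 = 11
Collected distinct sums: {0, 2, 4, 7, 9, 11}
|A +̂ A| = 6
(Reference bound: |A +̂ A| ≥ 2|A| - 3 for |A| ≥ 2, with |A| = 4 giving ≥ 5.)

|A +̂ A| = 6


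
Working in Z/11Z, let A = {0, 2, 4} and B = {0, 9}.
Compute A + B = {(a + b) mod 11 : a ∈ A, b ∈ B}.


Work in Z/11Z: reduce every sum a + b modulo 11.
Enumerate all 6 pairs:
a = 0: 0+0=0, 0+9=9
a = 2: 2+0=2, 2+9=0
a = 4: 4+0=4, 4+9=2
Distinct residues collected: {0, 2, 4, 9}
|A + B| = 4 (out of 11 total residues).

A + B = {0, 2, 4, 9}


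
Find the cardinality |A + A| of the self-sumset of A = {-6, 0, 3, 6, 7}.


A + A = {a + a' : a, a' ∈ A}; |A| = 5.
General bounds: 2|A| - 1 ≤ |A + A| ≤ |A|(|A|+1)/2, i.e. 9 ≤ |A + A| ≤ 15.
Lower bound 2|A|-1 is attained iff A is an arithmetic progression.
Enumerate sums a + a' for a ≤ a' (symmetric, so this suffices):
a = -6: -6+-6=-12, -6+0=-6, -6+3=-3, -6+6=0, -6+7=1
a = 0: 0+0=0, 0+3=3, 0+6=6, 0+7=7
a = 3: 3+3=6, 3+6=9, 3+7=10
a = 6: 6+6=12, 6+7=13
a = 7: 7+7=14
Distinct sums: {-12, -6, -3, 0, 1, 3, 6, 7, 9, 10, 12, 13, 14}
|A + A| = 13

|A + A| = 13


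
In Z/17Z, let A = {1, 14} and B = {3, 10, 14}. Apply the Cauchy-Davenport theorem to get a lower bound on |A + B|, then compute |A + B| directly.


Cauchy-Davenport: |A + B| ≥ min(p, |A| + |B| - 1) for A, B nonempty in Z/pZ.
|A| = 2, |B| = 3, p = 17.
CD lower bound = min(17, 2 + 3 - 1) = min(17, 4) = 4.
Compute A + B mod 17 directly:
a = 1: 1+3=4, 1+10=11, 1+14=15
a = 14: 14+3=0, 14+10=7, 14+14=11
A + B = {0, 4, 7, 11, 15}, so |A + B| = 5.
Verify: 5 ≥ 4? Yes ✓.

CD lower bound = 4, actual |A + B| = 5.


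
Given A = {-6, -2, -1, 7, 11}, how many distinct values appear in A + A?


A + A = {a + a' : a, a' ∈ A}; |A| = 5.
General bounds: 2|A| - 1 ≤ |A + A| ≤ |A|(|A|+1)/2, i.e. 9 ≤ |A + A| ≤ 15.
Lower bound 2|A|-1 is attained iff A is an arithmetic progression.
Enumerate sums a + a' for a ≤ a' (symmetric, so this suffices):
a = -6: -6+-6=-12, -6+-2=-8, -6+-1=-7, -6+7=1, -6+11=5
a = -2: -2+-2=-4, -2+-1=-3, -2+7=5, -2+11=9
a = -1: -1+-1=-2, -1+7=6, -1+11=10
a = 7: 7+7=14, 7+11=18
a = 11: 11+11=22
Distinct sums: {-12, -8, -7, -4, -3, -2, 1, 5, 6, 9, 10, 14, 18, 22}
|A + A| = 14

|A + A| = 14


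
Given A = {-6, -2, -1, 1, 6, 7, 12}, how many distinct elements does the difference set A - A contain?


A - A = {a - a' : a, a' ∈ A}; |A| = 7.
Bounds: 2|A|-1 ≤ |A - A| ≤ |A|² - |A| + 1, i.e. 13 ≤ |A - A| ≤ 43.
Note: 0 ∈ A - A always (from a - a). The set is symmetric: if d ∈ A - A then -d ∈ A - A.
Enumerate nonzero differences d = a - a' with a > a' (then include -d):
Positive differences: {1, 2, 3, 4, 5, 6, 7, 8, 9, 11, 12, 13, 14, 18}
Full difference set: {0} ∪ (positive diffs) ∪ (negative diffs).
|A - A| = 1 + 2·14 = 29 (matches direct enumeration: 29).

|A - A| = 29


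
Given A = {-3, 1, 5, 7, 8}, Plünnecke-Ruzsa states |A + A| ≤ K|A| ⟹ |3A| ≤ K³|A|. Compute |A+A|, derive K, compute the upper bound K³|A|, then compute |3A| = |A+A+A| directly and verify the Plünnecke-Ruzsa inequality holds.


|A| = 5.
Step 1: Compute A + A by enumerating all 25 pairs.
A + A = {-6, -2, 2, 4, 5, 6, 8, 9, 10, 12, 13, 14, 15, 16}, so |A + A| = 14.
Step 2: Doubling constant K = |A + A|/|A| = 14/5 = 14/5 ≈ 2.8000.
Step 3: Plünnecke-Ruzsa gives |3A| ≤ K³·|A| = (2.8000)³ · 5 ≈ 109.7600.
Step 4: Compute 3A = A + A + A directly by enumerating all triples (a,b,c) ∈ A³; |3A| = 25.
Step 5: Check 25 ≤ 109.7600? Yes ✓.

K = 14/5, Plünnecke-Ruzsa bound K³|A| ≈ 109.7600, |3A| = 25, inequality holds.


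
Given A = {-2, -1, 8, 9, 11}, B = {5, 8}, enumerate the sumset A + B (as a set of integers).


A + B = {a + b : a ∈ A, b ∈ B}.
Enumerate all |A|·|B| = 5·2 = 10 pairs (a, b) and collect distinct sums.
a = -2: -2+5=3, -2+8=6
a = -1: -1+5=4, -1+8=7
a = 8: 8+5=13, 8+8=16
a = 9: 9+5=14, 9+8=17
a = 11: 11+5=16, 11+8=19
Collecting distinct sums: A + B = {3, 4, 6, 7, 13, 14, 16, 17, 19}
|A + B| = 9

A + B = {3, 4, 6, 7, 13, 14, 16, 17, 19}


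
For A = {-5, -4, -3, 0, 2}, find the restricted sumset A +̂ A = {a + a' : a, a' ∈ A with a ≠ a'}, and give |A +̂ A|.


Restricted sumset: A +̂ A = {a + a' : a ∈ A, a' ∈ A, a ≠ a'}.
Equivalently, take A + A and drop any sum 2a that is achievable ONLY as a + a for a ∈ A (i.e. sums representable only with equal summands).
Enumerate pairs (a, a') with a < a' (symmetric, so each unordered pair gives one sum; this covers all a ≠ a'):
  -5 + -4 = -9
  -5 + -3 = -8
  -5 + 0 = -5
  -5 + 2 = -3
  -4 + -3 = -7
  -4 + 0 = -4
  -4 + 2 = -2
  -3 + 0 = -3
  -3 + 2 = -1
  0 + 2 = 2
Collected distinct sums: {-9, -8, -7, -5, -4, -3, -2, -1, 2}
|A +̂ A| = 9
(Reference bound: |A +̂ A| ≥ 2|A| - 3 for |A| ≥ 2, with |A| = 5 giving ≥ 7.)

|A +̂ A| = 9


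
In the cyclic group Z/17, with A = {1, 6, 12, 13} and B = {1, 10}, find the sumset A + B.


Work in Z/17Z: reduce every sum a + b modulo 17.
Enumerate all 8 pairs:
a = 1: 1+1=2, 1+10=11
a = 6: 6+1=7, 6+10=16
a = 12: 12+1=13, 12+10=5
a = 13: 13+1=14, 13+10=6
Distinct residues collected: {2, 5, 6, 7, 11, 13, 14, 16}
|A + B| = 8 (out of 17 total residues).

A + B = {2, 5, 6, 7, 11, 13, 14, 16}


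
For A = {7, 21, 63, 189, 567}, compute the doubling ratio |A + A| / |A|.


|A| = 5.
Compute A + A by enumerating all 25 pairs.
A + A = {14, 28, 42, 70, 84, 126, 196, 210, 252, 378, 574, 588, 630, 756, 1134}, so |A + A| = 15.
K = |A + A| / |A| = 15/5 = 3/1 ≈ 3.0000.
Reference: AP of size 5 gives K = 9/5 ≈ 1.8000; a fully generic set of size 5 gives K ≈ 3.0000.

|A| = 5, |A + A| = 15, K = 15/5 = 3/1.


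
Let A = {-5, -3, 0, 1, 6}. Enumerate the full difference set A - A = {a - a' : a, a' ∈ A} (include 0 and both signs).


A - A = {a - a' : a, a' ∈ A}.
Compute a - a' for each ordered pair (a, a'):
a = -5: -5--5=0, -5--3=-2, -5-0=-5, -5-1=-6, -5-6=-11
a = -3: -3--5=2, -3--3=0, -3-0=-3, -3-1=-4, -3-6=-9
a = 0: 0--5=5, 0--3=3, 0-0=0, 0-1=-1, 0-6=-6
a = 1: 1--5=6, 1--3=4, 1-0=1, 1-1=0, 1-6=-5
a = 6: 6--5=11, 6--3=9, 6-0=6, 6-1=5, 6-6=0
Collecting distinct values (and noting 0 appears from a-a):
A - A = {-11, -9, -6, -5, -4, -3, -2, -1, 0, 1, 2, 3, 4, 5, 6, 9, 11}
|A - A| = 17

A - A = {-11, -9, -6, -5, -4, -3, -2, -1, 0, 1, 2, 3, 4, 5, 6, 9, 11}


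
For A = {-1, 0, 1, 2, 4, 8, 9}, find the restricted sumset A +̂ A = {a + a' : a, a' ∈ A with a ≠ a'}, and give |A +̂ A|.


Restricted sumset: A +̂ A = {a + a' : a ∈ A, a' ∈ A, a ≠ a'}.
Equivalently, take A + A and drop any sum 2a that is achievable ONLY as a + a for a ∈ A (i.e. sums representable only with equal summands).
Enumerate pairs (a, a') with a < a' (symmetric, so each unordered pair gives one sum; this covers all a ≠ a'):
  -1 + 0 = -1
  -1 + 1 = 0
  -1 + 2 = 1
  -1 + 4 = 3
  -1 + 8 = 7
  -1 + 9 = 8
  0 + 1 = 1
  0 + 2 = 2
  0 + 4 = 4
  0 + 8 = 8
  0 + 9 = 9
  1 + 2 = 3
  1 + 4 = 5
  1 + 8 = 9
  1 + 9 = 10
  2 + 4 = 6
  2 + 8 = 10
  2 + 9 = 11
  4 + 8 = 12
  4 + 9 = 13
  8 + 9 = 17
Collected distinct sums: {-1, 0, 1, 2, 3, 4, 5, 6, 7, 8, 9, 10, 11, 12, 13, 17}
|A +̂ A| = 16
(Reference bound: |A +̂ A| ≥ 2|A| - 3 for |A| ≥ 2, with |A| = 7 giving ≥ 11.)

|A +̂ A| = 16


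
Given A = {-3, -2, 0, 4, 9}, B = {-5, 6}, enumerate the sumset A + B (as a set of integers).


A + B = {a + b : a ∈ A, b ∈ B}.
Enumerate all |A|·|B| = 5·2 = 10 pairs (a, b) and collect distinct sums.
a = -3: -3+-5=-8, -3+6=3
a = -2: -2+-5=-7, -2+6=4
a = 0: 0+-5=-5, 0+6=6
a = 4: 4+-5=-1, 4+6=10
a = 9: 9+-5=4, 9+6=15
Collecting distinct sums: A + B = {-8, -7, -5, -1, 3, 4, 6, 10, 15}
|A + B| = 9

A + B = {-8, -7, -5, -1, 3, 4, 6, 10, 15}


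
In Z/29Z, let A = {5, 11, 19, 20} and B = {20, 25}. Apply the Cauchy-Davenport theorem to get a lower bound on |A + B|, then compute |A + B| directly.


Cauchy-Davenport: |A + B| ≥ min(p, |A| + |B| - 1) for A, B nonempty in Z/pZ.
|A| = 4, |B| = 2, p = 29.
CD lower bound = min(29, 4 + 2 - 1) = min(29, 5) = 5.
Compute A + B mod 29 directly:
a = 5: 5+20=25, 5+25=1
a = 11: 11+20=2, 11+25=7
a = 19: 19+20=10, 19+25=15
a = 20: 20+20=11, 20+25=16
A + B = {1, 2, 7, 10, 11, 15, 16, 25}, so |A + B| = 8.
Verify: 8 ≥ 5? Yes ✓.

CD lower bound = 5, actual |A + B| = 8.


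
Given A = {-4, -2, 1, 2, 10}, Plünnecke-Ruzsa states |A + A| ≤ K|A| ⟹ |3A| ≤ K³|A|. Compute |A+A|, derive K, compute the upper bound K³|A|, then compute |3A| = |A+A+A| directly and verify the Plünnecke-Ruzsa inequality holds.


|A| = 5.
Step 1: Compute A + A by enumerating all 25 pairs.
A + A = {-8, -6, -4, -3, -2, -1, 0, 2, 3, 4, 6, 8, 11, 12, 20}, so |A + A| = 15.
Step 2: Doubling constant K = |A + A|/|A| = 15/5 = 15/5 ≈ 3.0000.
Step 3: Plünnecke-Ruzsa gives |3A| ≤ K³·|A| = (3.0000)³ · 5 ≈ 135.0000.
Step 4: Compute 3A = A + A + A directly by enumerating all triples (a,b,c) ∈ A³; |3A| = 29.
Step 5: Check 29 ≤ 135.0000? Yes ✓.

K = 15/5, Plünnecke-Ruzsa bound K³|A| ≈ 135.0000, |3A| = 29, inequality holds.


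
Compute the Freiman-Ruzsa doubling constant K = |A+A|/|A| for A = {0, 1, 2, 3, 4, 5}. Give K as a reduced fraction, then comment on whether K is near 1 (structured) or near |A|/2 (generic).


|A| = 6.
Compute A + A by enumerating all 36 pairs.
A + A = {0, 1, 2, 3, 4, 5, 6, 7, 8, 9, 10}, so |A + A| = 11.
K = |A + A| / |A| = 11/6 (already in lowest terms) ≈ 1.8333.
Reference: AP of size 6 gives K = 11/6 ≈ 1.8333; a fully generic set of size 6 gives K ≈ 3.5000.

|A| = 6, |A + A| = 11, K = 11/6.


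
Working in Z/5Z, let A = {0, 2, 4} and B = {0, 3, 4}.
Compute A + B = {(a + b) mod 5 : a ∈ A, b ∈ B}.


Work in Z/5Z: reduce every sum a + b modulo 5.
Enumerate all 9 pairs:
a = 0: 0+0=0, 0+3=3, 0+4=4
a = 2: 2+0=2, 2+3=0, 2+4=1
a = 4: 4+0=4, 4+3=2, 4+4=3
Distinct residues collected: {0, 1, 2, 3, 4}
|A + B| = 5 (out of 5 total residues).

A + B = {0, 1, 2, 3, 4}


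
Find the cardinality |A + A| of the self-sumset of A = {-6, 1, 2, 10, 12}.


A + A = {a + a' : a, a' ∈ A}; |A| = 5.
General bounds: 2|A| - 1 ≤ |A + A| ≤ |A|(|A|+1)/2, i.e. 9 ≤ |A + A| ≤ 15.
Lower bound 2|A|-1 is attained iff A is an arithmetic progression.
Enumerate sums a + a' for a ≤ a' (symmetric, so this suffices):
a = -6: -6+-6=-12, -6+1=-5, -6+2=-4, -6+10=4, -6+12=6
a = 1: 1+1=2, 1+2=3, 1+10=11, 1+12=13
a = 2: 2+2=4, 2+10=12, 2+12=14
a = 10: 10+10=20, 10+12=22
a = 12: 12+12=24
Distinct sums: {-12, -5, -4, 2, 3, 4, 6, 11, 12, 13, 14, 20, 22, 24}
|A + A| = 14

|A + A| = 14


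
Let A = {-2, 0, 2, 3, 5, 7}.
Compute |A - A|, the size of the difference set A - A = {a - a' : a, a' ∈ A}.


A - A = {a - a' : a, a' ∈ A}; |A| = 6.
Bounds: 2|A|-1 ≤ |A - A| ≤ |A|² - |A| + 1, i.e. 11 ≤ |A - A| ≤ 31.
Note: 0 ∈ A - A always (from a - a). The set is symmetric: if d ∈ A - A then -d ∈ A - A.
Enumerate nonzero differences d = a - a' with a > a' (then include -d):
Positive differences: {1, 2, 3, 4, 5, 7, 9}
Full difference set: {0} ∪ (positive diffs) ∪ (negative diffs).
|A - A| = 1 + 2·7 = 15 (matches direct enumeration: 15).

|A - A| = 15


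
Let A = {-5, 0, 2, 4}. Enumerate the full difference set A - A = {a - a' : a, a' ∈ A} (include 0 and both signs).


A - A = {a - a' : a, a' ∈ A}.
Compute a - a' for each ordered pair (a, a'):
a = -5: -5--5=0, -5-0=-5, -5-2=-7, -5-4=-9
a = 0: 0--5=5, 0-0=0, 0-2=-2, 0-4=-4
a = 2: 2--5=7, 2-0=2, 2-2=0, 2-4=-2
a = 4: 4--5=9, 4-0=4, 4-2=2, 4-4=0
Collecting distinct values (and noting 0 appears from a-a):
A - A = {-9, -7, -5, -4, -2, 0, 2, 4, 5, 7, 9}
|A - A| = 11

A - A = {-9, -7, -5, -4, -2, 0, 2, 4, 5, 7, 9}


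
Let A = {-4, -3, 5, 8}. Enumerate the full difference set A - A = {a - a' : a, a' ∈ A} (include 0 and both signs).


A - A = {a - a' : a, a' ∈ A}.
Compute a - a' for each ordered pair (a, a'):
a = -4: -4--4=0, -4--3=-1, -4-5=-9, -4-8=-12
a = -3: -3--4=1, -3--3=0, -3-5=-8, -3-8=-11
a = 5: 5--4=9, 5--3=8, 5-5=0, 5-8=-3
a = 8: 8--4=12, 8--3=11, 8-5=3, 8-8=0
Collecting distinct values (and noting 0 appears from a-a):
A - A = {-12, -11, -9, -8, -3, -1, 0, 1, 3, 8, 9, 11, 12}
|A - A| = 13

A - A = {-12, -11, -9, -8, -3, -1, 0, 1, 3, 8, 9, 11, 12}


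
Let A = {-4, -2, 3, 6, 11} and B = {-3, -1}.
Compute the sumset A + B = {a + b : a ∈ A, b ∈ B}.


A + B = {a + b : a ∈ A, b ∈ B}.
Enumerate all |A|·|B| = 5·2 = 10 pairs (a, b) and collect distinct sums.
a = -4: -4+-3=-7, -4+-1=-5
a = -2: -2+-3=-5, -2+-1=-3
a = 3: 3+-3=0, 3+-1=2
a = 6: 6+-3=3, 6+-1=5
a = 11: 11+-3=8, 11+-1=10
Collecting distinct sums: A + B = {-7, -5, -3, 0, 2, 3, 5, 8, 10}
|A + B| = 9

A + B = {-7, -5, -3, 0, 2, 3, 5, 8, 10}


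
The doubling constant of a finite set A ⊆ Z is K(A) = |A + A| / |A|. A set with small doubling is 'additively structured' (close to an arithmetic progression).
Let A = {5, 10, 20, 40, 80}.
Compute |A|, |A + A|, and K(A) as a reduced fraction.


|A| = 5.
Compute A + A by enumerating all 25 pairs.
A + A = {10, 15, 20, 25, 30, 40, 45, 50, 60, 80, 85, 90, 100, 120, 160}, so |A + A| = 15.
K = |A + A| / |A| = 15/5 = 3/1 ≈ 3.0000.
Reference: AP of size 5 gives K = 9/5 ≈ 1.8000; a fully generic set of size 5 gives K ≈ 3.0000.

|A| = 5, |A + A| = 15, K = 15/5 = 3/1.


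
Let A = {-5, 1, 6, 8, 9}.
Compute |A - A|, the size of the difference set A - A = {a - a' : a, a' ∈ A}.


A - A = {a - a' : a, a' ∈ A}; |A| = 5.
Bounds: 2|A|-1 ≤ |A - A| ≤ |A|² - |A| + 1, i.e. 9 ≤ |A - A| ≤ 21.
Note: 0 ∈ A - A always (from a - a). The set is symmetric: if d ∈ A - A then -d ∈ A - A.
Enumerate nonzero differences d = a - a' with a > a' (then include -d):
Positive differences: {1, 2, 3, 5, 6, 7, 8, 11, 13, 14}
Full difference set: {0} ∪ (positive diffs) ∪ (negative diffs).
|A - A| = 1 + 2·10 = 21 (matches direct enumeration: 21).

|A - A| = 21


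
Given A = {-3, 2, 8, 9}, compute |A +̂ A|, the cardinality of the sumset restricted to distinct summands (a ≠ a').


Restricted sumset: A +̂ A = {a + a' : a ∈ A, a' ∈ A, a ≠ a'}.
Equivalently, take A + A and drop any sum 2a that is achievable ONLY as a + a for a ∈ A (i.e. sums representable only with equal summands).
Enumerate pairs (a, a') with a < a' (symmetric, so each unordered pair gives one sum; this covers all a ≠ a'):
  -3 + 2 = -1
  -3 + 8 = 5
  -3 + 9 = 6
  2 + 8 = 10
  2 + 9 = 11
  8 + 9 = 17
Collected distinct sums: {-1, 5, 6, 10, 11, 17}
|A +̂ A| = 6
(Reference bound: |A +̂ A| ≥ 2|A| - 3 for |A| ≥ 2, with |A| = 4 giving ≥ 5.)

|A +̂ A| = 6


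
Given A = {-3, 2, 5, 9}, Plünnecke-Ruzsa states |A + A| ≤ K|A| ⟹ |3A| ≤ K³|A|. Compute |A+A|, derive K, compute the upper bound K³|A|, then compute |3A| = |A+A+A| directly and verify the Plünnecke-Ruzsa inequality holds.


|A| = 4.
Step 1: Compute A + A by enumerating all 16 pairs.
A + A = {-6, -1, 2, 4, 6, 7, 10, 11, 14, 18}, so |A + A| = 10.
Step 2: Doubling constant K = |A + A|/|A| = 10/4 = 10/4 ≈ 2.5000.
Step 3: Plünnecke-Ruzsa gives |3A| ≤ K³·|A| = (2.5000)³ · 4 ≈ 62.5000.
Step 4: Compute 3A = A + A + A directly by enumerating all triples (a,b,c) ∈ A³; |3A| = 19.
Step 5: Check 19 ≤ 62.5000? Yes ✓.

K = 10/4, Plünnecke-Ruzsa bound K³|A| ≈ 62.5000, |3A| = 19, inequality holds.


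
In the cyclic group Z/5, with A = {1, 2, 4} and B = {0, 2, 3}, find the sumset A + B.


Work in Z/5Z: reduce every sum a + b modulo 5.
Enumerate all 9 pairs:
a = 1: 1+0=1, 1+2=3, 1+3=4
a = 2: 2+0=2, 2+2=4, 2+3=0
a = 4: 4+0=4, 4+2=1, 4+3=2
Distinct residues collected: {0, 1, 2, 3, 4}
|A + B| = 5 (out of 5 total residues).

A + B = {0, 1, 2, 3, 4}


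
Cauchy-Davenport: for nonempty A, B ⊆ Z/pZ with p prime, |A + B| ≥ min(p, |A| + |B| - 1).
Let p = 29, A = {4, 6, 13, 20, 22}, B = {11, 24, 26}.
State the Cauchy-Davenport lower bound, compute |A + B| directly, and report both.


Cauchy-Davenport: |A + B| ≥ min(p, |A| + |B| - 1) for A, B nonempty in Z/pZ.
|A| = 5, |B| = 3, p = 29.
CD lower bound = min(29, 5 + 3 - 1) = min(29, 7) = 7.
Compute A + B mod 29 directly:
a = 4: 4+11=15, 4+24=28, 4+26=1
a = 6: 6+11=17, 6+24=1, 6+26=3
a = 13: 13+11=24, 13+24=8, 13+26=10
a = 20: 20+11=2, 20+24=15, 20+26=17
a = 22: 22+11=4, 22+24=17, 22+26=19
A + B = {1, 2, 3, 4, 8, 10, 15, 17, 19, 24, 28}, so |A + B| = 11.
Verify: 11 ≥ 7? Yes ✓.

CD lower bound = 7, actual |A + B| = 11.


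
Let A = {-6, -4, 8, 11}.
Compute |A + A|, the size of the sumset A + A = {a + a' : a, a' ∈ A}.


A + A = {a + a' : a, a' ∈ A}; |A| = 4.
General bounds: 2|A| - 1 ≤ |A + A| ≤ |A|(|A|+1)/2, i.e. 7 ≤ |A + A| ≤ 10.
Lower bound 2|A|-1 is attained iff A is an arithmetic progression.
Enumerate sums a + a' for a ≤ a' (symmetric, so this suffices):
a = -6: -6+-6=-12, -6+-4=-10, -6+8=2, -6+11=5
a = -4: -4+-4=-8, -4+8=4, -4+11=7
a = 8: 8+8=16, 8+11=19
a = 11: 11+11=22
Distinct sums: {-12, -10, -8, 2, 4, 5, 7, 16, 19, 22}
|A + A| = 10

|A + A| = 10


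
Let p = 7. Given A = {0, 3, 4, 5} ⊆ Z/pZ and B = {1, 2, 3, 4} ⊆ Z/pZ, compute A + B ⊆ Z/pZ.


Work in Z/7Z: reduce every sum a + b modulo 7.
Enumerate all 16 pairs:
a = 0: 0+1=1, 0+2=2, 0+3=3, 0+4=4
a = 3: 3+1=4, 3+2=5, 3+3=6, 3+4=0
a = 4: 4+1=5, 4+2=6, 4+3=0, 4+4=1
a = 5: 5+1=6, 5+2=0, 5+3=1, 5+4=2
Distinct residues collected: {0, 1, 2, 3, 4, 5, 6}
|A + B| = 7 (out of 7 total residues).

A + B = {0, 1, 2, 3, 4, 5, 6}


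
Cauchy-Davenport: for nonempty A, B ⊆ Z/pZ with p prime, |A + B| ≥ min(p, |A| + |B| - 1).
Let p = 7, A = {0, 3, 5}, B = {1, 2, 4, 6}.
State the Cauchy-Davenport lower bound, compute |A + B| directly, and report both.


Cauchy-Davenport: |A + B| ≥ min(p, |A| + |B| - 1) for A, B nonempty in Z/pZ.
|A| = 3, |B| = 4, p = 7.
CD lower bound = min(7, 3 + 4 - 1) = min(7, 6) = 6.
Compute A + B mod 7 directly:
a = 0: 0+1=1, 0+2=2, 0+4=4, 0+6=6
a = 3: 3+1=4, 3+2=5, 3+4=0, 3+6=2
a = 5: 5+1=6, 5+2=0, 5+4=2, 5+6=4
A + B = {0, 1, 2, 4, 5, 6}, so |A + B| = 6.
Verify: 6 ≥ 6? Yes ✓.

CD lower bound = 6, actual |A + B| = 6.


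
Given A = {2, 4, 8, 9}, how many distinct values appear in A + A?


A + A = {a + a' : a, a' ∈ A}; |A| = 4.
General bounds: 2|A| - 1 ≤ |A + A| ≤ |A|(|A|+1)/2, i.e. 7 ≤ |A + A| ≤ 10.
Lower bound 2|A|-1 is attained iff A is an arithmetic progression.
Enumerate sums a + a' for a ≤ a' (symmetric, so this suffices):
a = 2: 2+2=4, 2+4=6, 2+8=10, 2+9=11
a = 4: 4+4=8, 4+8=12, 4+9=13
a = 8: 8+8=16, 8+9=17
a = 9: 9+9=18
Distinct sums: {4, 6, 8, 10, 11, 12, 13, 16, 17, 18}
|A + A| = 10

|A + A| = 10


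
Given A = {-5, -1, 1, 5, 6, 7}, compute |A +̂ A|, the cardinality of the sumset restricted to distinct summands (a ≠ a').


Restricted sumset: A +̂ A = {a + a' : a ∈ A, a' ∈ A, a ≠ a'}.
Equivalently, take A + A and drop any sum 2a that is achievable ONLY as a + a for a ∈ A (i.e. sums representable only with equal summands).
Enumerate pairs (a, a') with a < a' (symmetric, so each unordered pair gives one sum; this covers all a ≠ a'):
  -5 + -1 = -6
  -5 + 1 = -4
  -5 + 5 = 0
  -5 + 6 = 1
  -5 + 7 = 2
  -1 + 1 = 0
  -1 + 5 = 4
  -1 + 6 = 5
  -1 + 7 = 6
  1 + 5 = 6
  1 + 6 = 7
  1 + 7 = 8
  5 + 6 = 11
  5 + 7 = 12
  6 + 7 = 13
Collected distinct sums: {-6, -4, 0, 1, 2, 4, 5, 6, 7, 8, 11, 12, 13}
|A +̂ A| = 13
(Reference bound: |A +̂ A| ≥ 2|A| - 3 for |A| ≥ 2, with |A| = 6 giving ≥ 9.)

|A +̂ A| = 13


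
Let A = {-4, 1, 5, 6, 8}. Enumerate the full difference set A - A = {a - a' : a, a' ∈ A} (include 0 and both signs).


A - A = {a - a' : a, a' ∈ A}.
Compute a - a' for each ordered pair (a, a'):
a = -4: -4--4=0, -4-1=-5, -4-5=-9, -4-6=-10, -4-8=-12
a = 1: 1--4=5, 1-1=0, 1-5=-4, 1-6=-5, 1-8=-7
a = 5: 5--4=9, 5-1=4, 5-5=0, 5-6=-1, 5-8=-3
a = 6: 6--4=10, 6-1=5, 6-5=1, 6-6=0, 6-8=-2
a = 8: 8--4=12, 8-1=7, 8-5=3, 8-6=2, 8-8=0
Collecting distinct values (and noting 0 appears from a-a):
A - A = {-12, -10, -9, -7, -5, -4, -3, -2, -1, 0, 1, 2, 3, 4, 5, 7, 9, 10, 12}
|A - A| = 19

A - A = {-12, -10, -9, -7, -5, -4, -3, -2, -1, 0, 1, 2, 3, 4, 5, 7, 9, 10, 12}


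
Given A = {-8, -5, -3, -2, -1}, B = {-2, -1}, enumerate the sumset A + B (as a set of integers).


A + B = {a + b : a ∈ A, b ∈ B}.
Enumerate all |A|·|B| = 5·2 = 10 pairs (a, b) and collect distinct sums.
a = -8: -8+-2=-10, -8+-1=-9
a = -5: -5+-2=-7, -5+-1=-6
a = -3: -3+-2=-5, -3+-1=-4
a = -2: -2+-2=-4, -2+-1=-3
a = -1: -1+-2=-3, -1+-1=-2
Collecting distinct sums: A + B = {-10, -9, -7, -6, -5, -4, -3, -2}
|A + B| = 8

A + B = {-10, -9, -7, -6, -5, -4, -3, -2}


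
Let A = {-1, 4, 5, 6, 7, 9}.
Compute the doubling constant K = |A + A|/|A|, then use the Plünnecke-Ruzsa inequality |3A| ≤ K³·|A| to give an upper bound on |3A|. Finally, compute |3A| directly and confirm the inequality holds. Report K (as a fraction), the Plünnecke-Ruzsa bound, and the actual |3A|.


|A| = 6.
Step 1: Compute A + A by enumerating all 36 pairs.
A + A = {-2, 3, 4, 5, 6, 8, 9, 10, 11, 12, 13, 14, 15, 16, 18}, so |A + A| = 15.
Step 2: Doubling constant K = |A + A|/|A| = 15/6 = 15/6 ≈ 2.5000.
Step 3: Plünnecke-Ruzsa gives |3A| ≤ K³·|A| = (2.5000)³ · 6 ≈ 93.7500.
Step 4: Compute 3A = A + A + A directly by enumerating all triples (a,b,c) ∈ A³; |3A| = 25.
Step 5: Check 25 ≤ 93.7500? Yes ✓.

K = 15/6, Plünnecke-Ruzsa bound K³|A| ≈ 93.7500, |3A| = 25, inequality holds.


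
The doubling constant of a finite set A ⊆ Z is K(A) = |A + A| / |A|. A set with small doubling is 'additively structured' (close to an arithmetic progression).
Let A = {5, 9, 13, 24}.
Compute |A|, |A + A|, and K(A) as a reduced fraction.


|A| = 4.
Compute A + A by enumerating all 16 pairs.
A + A = {10, 14, 18, 22, 26, 29, 33, 37, 48}, so |A + A| = 9.
K = |A + A| / |A| = 9/4 (already in lowest terms) ≈ 2.2500.
Reference: AP of size 4 gives K = 7/4 ≈ 1.7500; a fully generic set of size 4 gives K ≈ 2.5000.

|A| = 4, |A + A| = 9, K = 9/4.


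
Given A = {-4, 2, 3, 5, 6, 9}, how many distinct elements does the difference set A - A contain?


A - A = {a - a' : a, a' ∈ A}; |A| = 6.
Bounds: 2|A|-1 ≤ |A - A| ≤ |A|² - |A| + 1, i.e. 11 ≤ |A - A| ≤ 31.
Note: 0 ∈ A - A always (from a - a). The set is symmetric: if d ∈ A - A then -d ∈ A - A.
Enumerate nonzero differences d = a - a' with a > a' (then include -d):
Positive differences: {1, 2, 3, 4, 6, 7, 9, 10, 13}
Full difference set: {0} ∪ (positive diffs) ∪ (negative diffs).
|A - A| = 1 + 2·9 = 19 (matches direct enumeration: 19).

|A - A| = 19


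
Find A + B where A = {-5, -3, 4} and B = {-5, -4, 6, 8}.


A + B = {a + b : a ∈ A, b ∈ B}.
Enumerate all |A|·|B| = 3·4 = 12 pairs (a, b) and collect distinct sums.
a = -5: -5+-5=-10, -5+-4=-9, -5+6=1, -5+8=3
a = -3: -3+-5=-8, -3+-4=-7, -3+6=3, -3+8=5
a = 4: 4+-5=-1, 4+-4=0, 4+6=10, 4+8=12
Collecting distinct sums: A + B = {-10, -9, -8, -7, -1, 0, 1, 3, 5, 10, 12}
|A + B| = 11

A + B = {-10, -9, -8, -7, -1, 0, 1, 3, 5, 10, 12}


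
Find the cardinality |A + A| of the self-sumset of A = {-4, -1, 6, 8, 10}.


A + A = {a + a' : a, a' ∈ A}; |A| = 5.
General bounds: 2|A| - 1 ≤ |A + A| ≤ |A|(|A|+1)/2, i.e. 9 ≤ |A + A| ≤ 15.
Lower bound 2|A|-1 is attained iff A is an arithmetic progression.
Enumerate sums a + a' for a ≤ a' (symmetric, so this suffices):
a = -4: -4+-4=-8, -4+-1=-5, -4+6=2, -4+8=4, -4+10=6
a = -1: -1+-1=-2, -1+6=5, -1+8=7, -1+10=9
a = 6: 6+6=12, 6+8=14, 6+10=16
a = 8: 8+8=16, 8+10=18
a = 10: 10+10=20
Distinct sums: {-8, -5, -2, 2, 4, 5, 6, 7, 9, 12, 14, 16, 18, 20}
|A + A| = 14

|A + A| = 14
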